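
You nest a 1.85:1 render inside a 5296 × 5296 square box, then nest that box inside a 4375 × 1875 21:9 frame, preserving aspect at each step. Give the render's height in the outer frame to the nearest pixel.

1014 px

Inside the 5296×5296 canvas the render is width-limited at 5296.00 × 2862.70.
Second fit — the square canvas into 4375×1875 spans the height: 1875.00 × 1875.00 (×0.3540 from 5296×5296).
The render scales with it: height 2862.70 × 0.3540 ≈ 1013.51.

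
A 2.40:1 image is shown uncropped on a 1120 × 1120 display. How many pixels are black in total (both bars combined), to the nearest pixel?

731733 pixels

2.40:1 is wider than square, so it spans the full width.
That makes the image 466.6667 px tall (1120 / 2.400).
Black = 1120 − 466.6667 = 653.3333 px.
Across the 1120-px span: 653.3333 × 1120 ≈ 731733 px.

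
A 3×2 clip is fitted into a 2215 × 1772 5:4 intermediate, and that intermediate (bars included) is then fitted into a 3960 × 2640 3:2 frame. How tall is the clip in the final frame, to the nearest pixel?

2200 px

3×2 in 2215×1772: fills the width, so the clip is 2215.00 × 1476.67.
5:4 in 3960×2640: fills the height, so the intermediate becomes 3300.00 × 2640.00 — a scale of ×1.4898.
So the clip's height is 1476.67 × 1.4898 ≈ 2200.00.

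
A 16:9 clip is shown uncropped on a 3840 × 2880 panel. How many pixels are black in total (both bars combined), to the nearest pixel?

2764800 pixels

16:9 is wider than 4:3, so it spans the full width.
That makes the image 2160.0000 px tall (3840 × 9/16).
Black = 2880 − 2160.0000 = 720.0000 px.
Bar area = 720.0000 × 3840 ≈ 2764800 px.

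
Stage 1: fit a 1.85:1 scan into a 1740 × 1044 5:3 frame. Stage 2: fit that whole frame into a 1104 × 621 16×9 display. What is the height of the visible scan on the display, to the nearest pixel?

First fit — 1.85:1 into 1740×1044 spans the width: 1740.00 × 940.54.
Second fit — the 5:3 canvas into 1104×621 spans the height: 1035.00 × 621.00 (×0.5948 from 1740×1044).
The scan scales with it: height 940.54 × 0.5948 ≈ 559.46.

559 px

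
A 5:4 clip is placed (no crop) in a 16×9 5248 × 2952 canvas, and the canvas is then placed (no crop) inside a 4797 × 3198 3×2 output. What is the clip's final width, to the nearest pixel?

Inside the 5248×2952 canvas the clip is height-limited at 3690.00 × 2952.00.
Second fit — the 16×9 canvas into 4797×3198 spans the width: 4797.00 × 2698.31 (×0.9141 from 5248×2952).
The clip scales with it: width 3690.00 × 0.9141 ≈ 3372.89.

3373 px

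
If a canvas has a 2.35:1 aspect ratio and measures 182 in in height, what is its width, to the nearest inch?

182 × 2.350 = 427.70.

428 in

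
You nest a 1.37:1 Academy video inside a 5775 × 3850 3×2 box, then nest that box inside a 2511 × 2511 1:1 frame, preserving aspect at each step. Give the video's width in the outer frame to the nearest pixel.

2293 px

Inside the 5775×3850 canvas the video is height-limited at 5274.50 × 3850.00.
The 3×2 canvas is width-limited in 2511×2511, giving 2511.00 × 1674.00; scale factor 0.4348.
Applying the same ×0.4348: 5274.50 → 2293.38.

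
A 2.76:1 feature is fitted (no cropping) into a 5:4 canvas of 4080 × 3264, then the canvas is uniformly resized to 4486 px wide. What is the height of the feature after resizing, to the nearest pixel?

In the 4080×3264 frame the feature fills the width: height = 4080 / 2.760 ≈ 1478.26 px.
Scaling 4080 → 4486 is ×1.0995, so the height becomes 1478.26 × 1.0995 ≈ 1625.36 px.

1625 px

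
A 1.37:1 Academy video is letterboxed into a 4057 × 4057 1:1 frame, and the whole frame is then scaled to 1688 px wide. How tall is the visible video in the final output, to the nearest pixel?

1232 px

At 4057×4057 the video is width-limited, so height = 4057 / 1.370 ≈ 2961.31 px.
The frame scales by 1688/4057 = 0.4161; 2961.31 × 0.4161 ≈ 1232.12 px.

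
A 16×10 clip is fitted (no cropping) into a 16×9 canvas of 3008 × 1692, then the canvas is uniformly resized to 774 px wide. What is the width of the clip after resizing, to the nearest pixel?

697 px

Fitted into 3008×1692, the clip spans the height; its width is 1692 × 16/10 ≈ 2707.20 px.
Resizing to 774 px wide multiplies everything by 0.2573: 2707.20 → 696.60 px.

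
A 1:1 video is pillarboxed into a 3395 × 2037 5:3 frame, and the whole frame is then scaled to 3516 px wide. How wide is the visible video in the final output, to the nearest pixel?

Fitted into 3395×2037, the video spans the height; its width is 2037 × 1/1 ≈ 2037.00 px.
The frame scales by 3516/3395 = 1.0356; 2037.00 × 1.0356 ≈ 2109.60 px.

2110 px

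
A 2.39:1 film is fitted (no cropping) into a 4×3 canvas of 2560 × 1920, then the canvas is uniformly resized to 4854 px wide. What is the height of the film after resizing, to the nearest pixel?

At 2560×1920 the film is width-limited, so height = 2560 / 2.390 ≈ 1071.13 px.
Resizing to 4854 px wide multiplies everything by 1.8961: 1071.13 → 2030.96 px.

2031 px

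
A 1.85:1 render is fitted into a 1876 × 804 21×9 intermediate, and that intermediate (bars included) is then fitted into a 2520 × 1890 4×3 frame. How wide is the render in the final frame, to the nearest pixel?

1998 px

First fit — 1.85:1 into 1876×804 spans the height: 1487.40 × 804.00.
21×9 in 2520×1890: fills the width, so the intermediate becomes 2520.00 × 1080.00 — a scale of ×1.3433.
The render scales with it: width 1487.40 × 1.3433 ≈ 1998.00.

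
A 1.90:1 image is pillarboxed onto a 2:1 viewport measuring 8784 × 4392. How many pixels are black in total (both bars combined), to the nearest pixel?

Since 1.900 < 2.000, the image is height-limited.
The image is 4392 × 1.900 ≈ 8344.8000 px wide.
8784 − 8344.8000 = 439.2000 px of bars.
Across the 4392-px span: 439.2000 × 4392 ≈ 1928966 px.

1928966 pixels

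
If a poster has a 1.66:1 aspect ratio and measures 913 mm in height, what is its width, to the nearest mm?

At 1.66:1, 913 × 1.660 ≈ 1515.58.

1516 mm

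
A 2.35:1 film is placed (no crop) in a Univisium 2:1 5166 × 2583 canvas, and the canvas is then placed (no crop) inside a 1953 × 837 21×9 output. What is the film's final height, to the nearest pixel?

712 px

First fit — 2.35:1 into 5166×2583 spans the width: 5166.00 × 2198.30.
Univisium 2:1 in 1953×837: fills the height, so the intermediate becomes 1674.00 × 837.00 — a scale of ×0.3240.
Applying the same ×0.3240: 2198.30 → 712.34.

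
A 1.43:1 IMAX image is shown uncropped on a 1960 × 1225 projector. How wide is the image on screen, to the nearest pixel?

1.43:1 IMAX is narrower than 16:10, so it spans the full height.
The image is 1225 × 1.430 ≈ 1751.75 px wide.

1752 px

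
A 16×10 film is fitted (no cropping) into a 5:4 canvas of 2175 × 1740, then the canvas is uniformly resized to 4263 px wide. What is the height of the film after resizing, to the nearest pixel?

2664 px

Fitted into 2175×1740, the film spans the width; its height is 2175 × 10/16 ≈ 1359.38 px.
Resizing to 4263 px wide multiplies everything by 1.9600: 1359.38 → 2664.38 px.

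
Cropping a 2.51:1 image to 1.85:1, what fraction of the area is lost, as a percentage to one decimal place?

Going from 2.51:1 to 1.85:1 means cutting width while keeping height.
Area ratio = (1.850)/(2.510) = 73.71%; the remaining 26.29% is cropped out.

26.3%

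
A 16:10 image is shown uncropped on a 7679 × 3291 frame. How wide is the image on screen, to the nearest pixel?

16:10 is narrower than 21×9, so it spans the full height.
That makes the image 5265.60 px wide (3291 × 16/10).

5266 px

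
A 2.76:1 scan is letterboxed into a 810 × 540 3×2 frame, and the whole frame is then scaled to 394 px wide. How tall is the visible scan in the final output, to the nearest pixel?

Fitted into 810×540, the scan spans the width; its height is 810 / 2.760 ≈ 293.48 px.
Resizing to 394 px wide multiplies everything by 0.4864: 293.48 → 142.75 px.

143 px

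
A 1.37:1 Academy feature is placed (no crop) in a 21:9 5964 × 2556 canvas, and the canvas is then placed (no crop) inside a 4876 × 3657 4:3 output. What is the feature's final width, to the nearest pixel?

2863 px

First fit — 1.37:1 Academy into 5964×2556 spans the height: 3501.72 × 2556.00.
The 21:9 canvas is width-limited in 4876×3657, giving 4876.00 × 2089.71; scale factor 0.8176.
Applying the same ×0.8176: 3501.72 → 2862.91.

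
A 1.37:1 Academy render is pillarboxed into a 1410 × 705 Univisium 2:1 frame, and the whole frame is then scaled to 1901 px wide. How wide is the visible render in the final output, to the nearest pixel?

At 1410×705 the render is height-limited, so width = 705 × 1.370 ≈ 965.85 px.
The frame scales by 1901/1410 = 1.3482; 965.85 × 1.3482 ≈ 1302.18 px.

1302 px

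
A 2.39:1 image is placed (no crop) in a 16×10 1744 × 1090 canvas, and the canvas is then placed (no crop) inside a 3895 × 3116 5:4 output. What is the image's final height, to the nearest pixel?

Inside the 1744×1090 canvas the image is width-limited at 1744.00 × 729.71.
The 16×10 canvas is width-limited in 3895×3116, giving 3895.00 × 2434.38; scale factor 2.2334.
So the image's height is 729.71 × 2.2334 ≈ 1629.71.

1630 px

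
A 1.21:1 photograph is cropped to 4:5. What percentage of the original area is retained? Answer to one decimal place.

The height stays; only width is cut (since 4:5 is narrower than 1.21:1).
Fraction kept = (0.800)/(1.210) ≈ 66.12%.

66.1%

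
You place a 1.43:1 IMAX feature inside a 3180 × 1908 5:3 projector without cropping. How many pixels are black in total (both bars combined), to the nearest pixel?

1.43:1 IMAX is narrower than 5:3, so it spans the full height.
Content width = 1908 × 1.430 ≈ 2728.4400 px.
3180 − 2728.4400 = 451.5600 px of bars.
Bar area = 451.5600 × 1908 ≈ 861576 px.

861576 pixels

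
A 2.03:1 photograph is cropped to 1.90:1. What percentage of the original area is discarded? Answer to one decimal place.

6.4%

1.90:1 is narrower than 2.03:1, so the crop keeps the full height and trims the width.
Fraction kept = (1.900)/(2.030) ≈ 93.60%, so 6.40% is lost.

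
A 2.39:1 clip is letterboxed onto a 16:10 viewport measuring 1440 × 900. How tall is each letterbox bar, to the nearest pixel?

2.39:1 is wider than 16:10, so it spans the full width.
The clip is 1440 / 2.390 ≈ 602.51 px tall.
Leftover height: 900 − 602.51 = 297.49 px → 148.74 each side.

149 px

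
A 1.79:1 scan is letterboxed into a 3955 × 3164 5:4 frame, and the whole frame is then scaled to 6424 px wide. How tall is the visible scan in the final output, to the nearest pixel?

In the 3955×3164 frame the scan fills the width: height = 3955 / 1.790 ≈ 2209.50 px.
Scaling 3955 → 6424 is ×1.6243, so the height becomes 2209.50 × 1.6243 ≈ 3588.83 px.

3589 px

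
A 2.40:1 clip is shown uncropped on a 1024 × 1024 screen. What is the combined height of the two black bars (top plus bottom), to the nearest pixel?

597 px

2.40:1 is wider than square, so it spans the full width.
The clip is 1024 / 2.400 ≈ 426.67 px tall.
Black = 1024 − 426.67 = 597.33 px.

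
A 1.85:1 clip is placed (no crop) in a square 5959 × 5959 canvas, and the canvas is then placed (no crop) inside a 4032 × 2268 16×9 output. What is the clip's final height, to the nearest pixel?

1226 px

Inside the 5959×5959 canvas the clip is width-limited at 5959.00 × 3221.08.
The square canvas is height-limited in 4032×2268, giving 2268.00 × 2268.00; scale factor 0.3806.
Applying the same ×0.3806: 3221.08 → 1225.95.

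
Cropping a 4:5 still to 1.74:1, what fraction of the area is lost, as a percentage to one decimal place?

54.0%

1.74:1 is wider than 4:5, so the crop keeps the full width and trims the height.
Fraction kept = (0.800)/(1.740) ≈ 45.98%, so 54.02% is lost.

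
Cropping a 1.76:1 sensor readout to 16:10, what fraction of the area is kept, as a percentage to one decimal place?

Going from 1.76:1 to 16:10 means cutting width while keeping height.
Fraction kept = (1.600)/(1.760) ≈ 90.91%.

90.9%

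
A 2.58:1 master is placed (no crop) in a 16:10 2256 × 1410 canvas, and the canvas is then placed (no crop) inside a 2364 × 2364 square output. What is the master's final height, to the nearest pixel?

916 px

2.58:1 in 2256×1410: fills the width, so the master is 2256.00 × 874.42.
Second fit — the 16:10 canvas into 2364×2364 spans the width: 2364.00 × 1477.50 (×1.0479 from 2256×1410).
Applying the same ×1.0479: 874.42 → 916.28.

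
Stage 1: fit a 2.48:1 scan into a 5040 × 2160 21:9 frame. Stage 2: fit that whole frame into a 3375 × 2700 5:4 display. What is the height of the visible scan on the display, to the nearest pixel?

1361 px

2.48:1 in 5040×2160: fills the width, so the scan is 5040.00 × 2032.26.
21:9 in 3375×2700: fills the width, so the intermediate becomes 3375.00 × 1446.43 — a scale of ×0.6696.
Applying the same ×0.6696: 2032.26 → 1360.89.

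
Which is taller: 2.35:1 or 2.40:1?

2.35:1

2.35 and 2.4; 2.4 > 2.35. The smaller width-to-height ratio is the taller frame.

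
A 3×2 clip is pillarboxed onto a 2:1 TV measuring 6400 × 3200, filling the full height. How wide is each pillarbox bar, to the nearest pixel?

800 px

That makes the image 4800.00 px wide (3200 × 3/2).
Leftover width: 6400 − 4800.00 = 1600.00 px → 800.00 each side.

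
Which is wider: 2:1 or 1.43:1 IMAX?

2 and 1.43; 2 > 1.43.

2:1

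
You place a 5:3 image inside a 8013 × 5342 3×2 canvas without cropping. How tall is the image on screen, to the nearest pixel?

4808 px

5:3 is wider than 3×2, so it spans the full width.
The image is 8013 × 3/5 ≈ 4807.80 px tall.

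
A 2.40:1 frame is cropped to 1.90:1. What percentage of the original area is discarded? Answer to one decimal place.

The height stays; only width is cut (since 1.90:1 is narrower than 2.40:1).
Area ratio = (1.900)/(2.400) = 79.17%; the remaining 20.83% is cropped out.

20.8%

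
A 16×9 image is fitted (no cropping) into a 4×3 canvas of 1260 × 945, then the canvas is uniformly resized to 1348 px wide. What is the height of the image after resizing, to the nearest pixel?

758 px

Fitted into 1260×945, the image spans the width; its height is 1260 × 9/16 ≈ 708.75 px.
The frame scales by 1348/1260 = 1.0698; 708.75 × 1.0698 ≈ 758.25 px.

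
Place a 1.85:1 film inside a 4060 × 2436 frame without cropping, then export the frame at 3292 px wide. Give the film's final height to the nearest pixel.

Fitted into 4060×2436, the film spans the width; its height is 4060 / 1.850 ≈ 2194.59 px.
The frame scales by 3292/4060 = 0.8108; 2194.59 × 0.8108 ≈ 1779.46 px.

1779 px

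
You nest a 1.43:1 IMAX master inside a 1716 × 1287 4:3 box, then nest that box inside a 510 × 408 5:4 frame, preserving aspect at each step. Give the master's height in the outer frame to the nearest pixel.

1.43:1 IMAX in 1716×1287: fills the width, so the master is 1716.00 × 1200.00.
Second fit — the 4:3 canvas into 510×408 spans the width: 510.00 × 382.50 (×0.2972 from 1716×1287).
So the master's height is 1200.00 × 0.2972 ≈ 356.64.

357 px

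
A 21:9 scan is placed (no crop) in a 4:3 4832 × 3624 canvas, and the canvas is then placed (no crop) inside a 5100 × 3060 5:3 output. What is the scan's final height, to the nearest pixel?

21:9 in 4832×3624: fills the width, so the scan is 4832.00 × 2070.86.
Second fit — the 4:3 canvas into 5100×3060 spans the height: 4080.00 × 3060.00 (×0.8444 from 4832×3624).
So the scan's height is 2070.86 × 0.8444 ≈ 1748.57.

1749 px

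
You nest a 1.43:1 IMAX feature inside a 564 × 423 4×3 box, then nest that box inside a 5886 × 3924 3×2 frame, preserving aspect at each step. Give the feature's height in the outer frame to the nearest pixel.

3659 px

Inside the 564×423 canvas the feature is width-limited at 564.00 × 394.41.
Second fit — the 4×3 canvas into 5886×3924 spans the height: 5232.00 × 3924.00 (×9.2766 from 564×423).
So the feature's height is 394.41 × 9.2766 ≈ 3658.74.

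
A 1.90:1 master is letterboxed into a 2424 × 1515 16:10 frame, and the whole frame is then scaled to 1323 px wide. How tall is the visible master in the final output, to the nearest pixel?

696 px

In the 2424×1515 frame the master fills the width: height = 2424 / 1.900 ≈ 1275.79 px.
The frame scales by 1323/2424 = 0.5458; 1275.79 × 0.5458 ≈ 696.32 px.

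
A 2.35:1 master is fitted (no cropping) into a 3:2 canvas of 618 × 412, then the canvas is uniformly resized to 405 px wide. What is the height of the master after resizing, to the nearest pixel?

In the 618×412 frame the master fills the width: height = 618 / 2.350 ≈ 262.98 px.
Scaling 618 → 405 is ×0.6553, so the height becomes 262.98 × 0.6553 ≈ 172.34 px.

172 px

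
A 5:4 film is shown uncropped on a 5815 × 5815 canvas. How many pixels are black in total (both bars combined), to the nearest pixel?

6762845 pixels

5:4 (1.250) > square (1.000), so the film fills the width.
The film is 5815 × 4/5 ≈ 4652.0000 px tall.
5815 − 4652.0000 = 1163.0000 px of bars.
Across the 5815-px span: 1163.0000 × 5815 ≈ 6762845 px.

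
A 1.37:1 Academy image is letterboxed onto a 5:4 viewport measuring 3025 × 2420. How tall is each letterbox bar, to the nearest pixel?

106 px

1.37:1 Academy is wider than 5:4, so it spans the full width.
That makes the image 2208.03 px tall (3025 / 1.370).
Black = 2420 − 2208.03 = 211.97 px, or 105.99 per bar.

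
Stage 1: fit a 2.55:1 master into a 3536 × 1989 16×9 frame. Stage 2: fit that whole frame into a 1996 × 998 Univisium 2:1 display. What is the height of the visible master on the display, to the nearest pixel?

Inside the 3536×1989 canvas the master is width-limited at 3536.00 × 1386.67.
16×9 in 1996×998: fills the height, so the intermediate becomes 1774.22 × 998.00 — a scale of ×0.5018.
The master scales with it: height 1386.67 × 0.5018 ≈ 695.77.

696 px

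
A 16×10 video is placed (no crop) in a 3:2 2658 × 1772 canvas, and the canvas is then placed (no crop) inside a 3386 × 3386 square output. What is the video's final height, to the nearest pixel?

2116 px

Inside the 2658×1772 canvas the video is width-limited at 2658.00 × 1661.25.
Second fit — the 3:2 canvas into 3386×3386 spans the width: 3386.00 × 2257.33 (×1.2739 from 2658×1772).
The video scales with it: height 1661.25 × 1.2739 ≈ 2116.25.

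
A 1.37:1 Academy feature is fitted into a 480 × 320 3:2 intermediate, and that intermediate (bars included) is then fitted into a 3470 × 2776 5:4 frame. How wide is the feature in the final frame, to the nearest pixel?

3169 px

1.37:1 Academy in 480×320: fills the height, so the feature is 438.40 × 320.00.
Second fit — the 3:2 canvas into 3470×2776 spans the width: 3470.00 × 2313.33 (×7.2292 from 480×320).
So the feature's width is 438.40 × 7.2292 ≈ 3169.27.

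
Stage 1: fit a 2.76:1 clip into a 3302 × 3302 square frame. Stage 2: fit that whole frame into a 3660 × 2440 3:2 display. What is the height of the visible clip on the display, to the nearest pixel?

884 px

First fit — 2.76:1 into 3302×3302 spans the width: 3302.00 × 1196.38.
square in 3660×2440: fills the height, so the intermediate becomes 2440.00 × 2440.00 — a scale of ×0.7389.
Applying the same ×0.7389: 1196.38 → 884.06.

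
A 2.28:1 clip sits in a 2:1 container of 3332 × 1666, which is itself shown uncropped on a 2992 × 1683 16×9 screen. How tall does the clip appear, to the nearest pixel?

1312 px

Inside the 3332×1666 canvas the clip is width-limited at 3332.00 × 1461.40.
The 2:1 canvas is width-limited in 2992×1683, giving 2992.00 × 1496.00; scale factor 0.8980.
Applying the same ×0.8980: 1461.40 → 1312.28.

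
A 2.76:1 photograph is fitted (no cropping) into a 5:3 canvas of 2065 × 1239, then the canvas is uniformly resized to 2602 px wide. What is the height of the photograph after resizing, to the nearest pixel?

In the 2065×1239 frame the photograph fills the width: height = 2065 / 2.760 ≈ 748.19 px.
Resizing to 2602 px wide multiplies everything by 1.2600: 748.19 → 942.75 px.

943 px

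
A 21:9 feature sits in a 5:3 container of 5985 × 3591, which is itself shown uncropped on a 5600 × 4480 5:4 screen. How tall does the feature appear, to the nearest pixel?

2400 px

Inside the 5985×3591 canvas the feature is width-limited at 5985.00 × 2565.00.
Second fit — the 5:3 canvas into 5600×4480 spans the width: 5600.00 × 3360.00 (×0.9357 from 5985×3591).
Applying the same ×0.9357: 2565.00 → 2400.00.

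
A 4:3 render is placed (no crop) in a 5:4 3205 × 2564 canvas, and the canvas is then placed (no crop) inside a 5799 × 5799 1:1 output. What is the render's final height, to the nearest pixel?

Inside the 3205×2564 canvas the render is width-limited at 3205.00 × 2403.75.
The 5:4 canvas is width-limited in 5799×5799, giving 5799.00 × 4639.20; scale factor 1.8094.
The render scales with it: height 2403.75 × 1.8094 ≈ 4349.25.

4349 px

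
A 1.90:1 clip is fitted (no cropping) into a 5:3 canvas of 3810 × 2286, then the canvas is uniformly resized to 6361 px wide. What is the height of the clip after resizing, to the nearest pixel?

In the 3810×2286 frame the clip fills the width: height = 3810 / 1.900 ≈ 2005.26 px.
The frame scales by 6361/3810 = 1.6696; 2005.26 × 1.6696 ≈ 3347.89 px.

3348 px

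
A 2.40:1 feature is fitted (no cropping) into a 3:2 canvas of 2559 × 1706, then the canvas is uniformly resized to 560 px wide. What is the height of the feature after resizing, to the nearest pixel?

233 px

In the 2559×1706 frame the feature fills the width: height = 2559 / 2.400 ≈ 1066.25 px.
Scaling 2559 → 560 is ×0.2188, so the height becomes 1066.25 × 0.2188 ≈ 233.33 px.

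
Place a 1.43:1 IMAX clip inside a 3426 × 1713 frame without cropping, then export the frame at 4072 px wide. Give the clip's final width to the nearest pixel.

Fitted into 3426×1713, the clip spans the height; its width is 1713 × 1.430 ≈ 2449.59 px.
The frame scales by 4072/3426 = 1.1886; 2449.59 × 1.1886 ≈ 2911.48 px.

2911 px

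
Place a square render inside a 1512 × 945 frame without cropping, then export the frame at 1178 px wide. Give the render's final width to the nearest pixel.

736 px

In the 1512×945 frame the render fills the height: width = 945 × 1/1 ≈ 945.00 px.
Scaling 1512 → 1178 is ×0.7791, so the width becomes 945.00 × 0.7791 ≈ 736.25 px.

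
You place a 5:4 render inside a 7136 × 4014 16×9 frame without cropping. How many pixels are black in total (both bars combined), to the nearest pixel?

8503659 pixels

5:4 (1.250) < 16×9 (1.778), so the render fills the height.
The render is 4014 × 5/4 ≈ 5017.5000 px wide.
Leftover width: 7136 − 5017.5000 = 2118.5000 px.
Bar area = 2118.5000 × 4014 ≈ 8503659 px.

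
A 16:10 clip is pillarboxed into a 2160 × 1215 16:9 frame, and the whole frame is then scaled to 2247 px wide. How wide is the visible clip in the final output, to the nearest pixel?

At 2160×1215 the clip is height-limited, so width = 1215 × 16/10 ≈ 1944.00 px.
The frame scales by 2247/2160 = 1.0403; 1944.00 × 1.0403 ≈ 2022.30 px.

2022 px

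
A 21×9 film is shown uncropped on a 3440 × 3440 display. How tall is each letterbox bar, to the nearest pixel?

21×9 (2.333) > square (1.000), so the film fills the width.
The film is 3440 × 9/21 ≈ 1474.29 px tall.
Black = 3440 − 1474.29 = 1965.71 px, or 982.86 per bar.

983 px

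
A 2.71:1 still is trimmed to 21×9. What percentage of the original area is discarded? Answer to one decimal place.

21×9 is narrower than 2.71:1, so the crop keeps the full height and trims the width.
Area ratio = (2.333)/(2.710) = 86.10%; the remaining 13.90% is cropped out.

13.9%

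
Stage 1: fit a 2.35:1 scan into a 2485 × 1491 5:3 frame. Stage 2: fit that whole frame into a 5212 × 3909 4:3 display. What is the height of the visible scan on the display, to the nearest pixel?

2218 px

First fit — 2.35:1 into 2485×1491 spans the width: 2485.00 × 1057.45.
The 5:3 canvas is width-limited in 5212×3909, giving 5212.00 × 3127.20; scale factor 2.0974.
So the scan's height is 1057.45 × 2.0974 ≈ 2217.87.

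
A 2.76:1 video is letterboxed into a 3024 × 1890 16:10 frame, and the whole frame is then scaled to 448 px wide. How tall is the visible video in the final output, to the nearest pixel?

At 3024×1890 the video is width-limited, so height = 3024 / 2.760 ≈ 1095.65 px.
Resizing to 448 px wide multiplies everything by 0.1481: 1095.65 → 162.32 px.

162 px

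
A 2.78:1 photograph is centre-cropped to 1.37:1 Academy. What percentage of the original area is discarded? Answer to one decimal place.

50.7%

The height stays; only width is cut (since 1.37:1 Academy is narrower than 2.78:1).
(1.370)/(2.780) ≈ 0.493 of the area survives, leaving 50.72% discarded.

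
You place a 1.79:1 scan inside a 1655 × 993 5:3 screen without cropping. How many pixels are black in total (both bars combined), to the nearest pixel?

113233 pixels

Since 1.790 > 1.667, the scan is width-limited.
That makes the image 924.5810 px tall (1655 / 1.790).
Black = 993 − 924.5810 = 68.4190 px.
That's 68.4190 × 1655 ≈ 113233 black pixels.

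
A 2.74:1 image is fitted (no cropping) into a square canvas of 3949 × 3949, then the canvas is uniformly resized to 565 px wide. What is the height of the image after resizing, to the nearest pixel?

206 px

Fitted into 3949×3949, the image spans the width; its height is 3949 / 2.740 ≈ 1441.24 px.
Resizing to 565 px wide multiplies everything by 0.1431: 1441.24 → 206.20 px.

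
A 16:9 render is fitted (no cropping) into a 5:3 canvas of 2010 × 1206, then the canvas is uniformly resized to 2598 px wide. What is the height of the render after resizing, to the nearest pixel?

1461 px

At 2010×1206 the render is width-limited, so height = 2010 × 9/16 ≈ 1130.62 px.
Resizing to 2598 px wide multiplies everything by 1.2925: 1130.62 → 1461.38 px.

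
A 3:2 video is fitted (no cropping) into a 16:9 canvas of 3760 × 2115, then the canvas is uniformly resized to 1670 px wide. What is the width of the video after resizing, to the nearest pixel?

Fitted into 3760×2115, the video spans the height; its width is 2115 × 3/2 ≈ 3172.50 px.
Resizing to 1670 px wide multiplies everything by 0.4441: 3172.50 → 1409.06 px.

1409 px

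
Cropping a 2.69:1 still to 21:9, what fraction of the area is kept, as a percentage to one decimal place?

86.7%

The height stays; only width is cut (since 21:9 is narrower than 2.69:1).
Area ratio = (2.333)/(2.690) = 86.74% retained.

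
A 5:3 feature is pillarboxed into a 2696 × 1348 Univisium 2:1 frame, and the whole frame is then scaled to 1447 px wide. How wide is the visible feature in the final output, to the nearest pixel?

1206 px

At 2696×1348 the feature is height-limited, so width = 1348 × 5/3 ≈ 2246.67 px.
Scaling 2696 → 1447 is ×0.5367, so the width becomes 2246.67 × 0.5367 ≈ 1205.83 px.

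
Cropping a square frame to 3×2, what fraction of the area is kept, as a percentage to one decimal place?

3×2 is wider than square, so the crop keeps the full width and trims the height.
Area ratio = (1.000)/(1.500) = 66.67% retained.

66.7%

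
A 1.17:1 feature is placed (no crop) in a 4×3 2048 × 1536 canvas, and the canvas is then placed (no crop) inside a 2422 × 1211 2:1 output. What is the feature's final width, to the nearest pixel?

1.17:1 in 2048×1536: fills the height, so the feature is 1797.12 × 1536.00.
The 4×3 canvas is height-limited in 2422×1211, giving 1614.67 × 1211.00; scale factor 0.7884.
The feature scales with it: width 1797.12 × 0.7884 ≈ 1416.87.

1417 px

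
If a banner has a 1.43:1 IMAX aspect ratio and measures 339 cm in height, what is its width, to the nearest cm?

At 1.43:1 IMAX, 339 × 1.430 ≈ 484.77.

485 cm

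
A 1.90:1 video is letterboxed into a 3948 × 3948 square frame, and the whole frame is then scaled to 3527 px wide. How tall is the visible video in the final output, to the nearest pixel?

1856 px

Fitted into 3948×3948, the video spans the width; its height is 3948 / 1.900 ≈ 2077.89 px.
Scaling 3948 → 3527 is ×0.8934, so the height becomes 2077.89 × 0.8934 ≈ 1856.32 px.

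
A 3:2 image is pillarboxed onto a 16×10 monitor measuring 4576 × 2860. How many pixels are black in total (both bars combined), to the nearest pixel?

3:2 (1.500) < 16×10 (1.600), so the image fills the height.
The image is 2860 × 3/2 ≈ 4290.0000 px wide.
Black = 4576 − 4290.0000 = 286.0000 px.
That's 286.0000 × 2860 ≈ 817960 black pixels.

817960 pixels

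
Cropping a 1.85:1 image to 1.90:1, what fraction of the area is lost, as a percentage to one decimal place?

2.6%

Going from 1.85:1 to 1.90:1 means cutting height while keeping width.
Area ratio = (1.850)/(1.900) = 97.37%; the remaining 2.63% is cropped out.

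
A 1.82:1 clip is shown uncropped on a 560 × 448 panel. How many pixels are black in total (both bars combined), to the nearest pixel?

78572 pixels

1.82:1 (1.820) > 5:4 (1.250), so the clip fills the width.
Content height = 560 / 1.820 ≈ 307.6923 px.
Leftover height: 448 − 307.6923 = 140.3077 px.
That's 140.3077 × 560 ≈ 78572 black pixels.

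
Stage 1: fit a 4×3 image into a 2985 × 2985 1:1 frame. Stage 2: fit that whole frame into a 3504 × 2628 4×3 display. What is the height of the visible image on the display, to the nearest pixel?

4×3 in 2985×2985: fills the width, so the image is 2985.00 × 2238.75.
The 1:1 canvas is height-limited in 3504×2628, giving 2628.00 × 2628.00; scale factor 0.8804.
So the image's height is 2238.75 × 0.8804 ≈ 1971.00.

1971 px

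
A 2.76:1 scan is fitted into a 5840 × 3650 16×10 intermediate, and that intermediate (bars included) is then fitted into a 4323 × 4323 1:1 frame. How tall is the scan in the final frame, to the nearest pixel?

1566 px

2.76:1 in 5840×3650: fills the width, so the scan is 5840.00 × 2115.94.
The 16×10 canvas is width-limited in 4323×4323, giving 4323.00 × 2701.88; scale factor 0.7402.
The scan scales with it: height 2115.94 × 0.7402 ≈ 1566.30.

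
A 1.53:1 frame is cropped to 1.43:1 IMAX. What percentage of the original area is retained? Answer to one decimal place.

93.5%

1.43:1 IMAX is narrower than 1.53:1, so the crop keeps the full height and trims the width.
Area ratio = (1.430)/(1.530) = 93.46% retained.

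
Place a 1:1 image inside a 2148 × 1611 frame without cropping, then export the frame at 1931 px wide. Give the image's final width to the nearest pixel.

At 2148×1611 the image is height-limited, so width = 1611 × 1/1 ≈ 1611.00 px.
Scaling 2148 → 1931 is ×0.8990, so the width becomes 1611.00 × 0.8990 ≈ 1448.25 px.

1448 px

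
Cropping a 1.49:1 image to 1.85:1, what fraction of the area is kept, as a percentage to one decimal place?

Going from 1.49:1 to 1.85:1 means cutting height while keeping width.
Area ratio = (1.490)/(1.850) = 80.54% retained.

80.5%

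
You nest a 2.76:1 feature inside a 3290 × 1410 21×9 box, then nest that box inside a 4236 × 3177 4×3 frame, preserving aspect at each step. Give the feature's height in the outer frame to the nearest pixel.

1535 px

2.76:1 in 3290×1410: fills the width, so the feature is 3290.00 × 1192.03.
21×9 in 4236×3177: fills the width, so the intermediate becomes 4236.00 × 1815.43 — a scale of ×1.2875.
Applying the same ×1.2875: 1192.03 → 1534.78.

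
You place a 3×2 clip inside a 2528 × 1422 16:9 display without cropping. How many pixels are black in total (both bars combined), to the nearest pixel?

3×2 (1.500) < 16:9 (1.778), so the clip fills the height.
The clip is 1422 × 3/2 ≈ 2133.0000 px wide.
Leftover width: 2528 − 2133.0000 = 395.0000 px.
Across the 1422-px span: 395.0000 × 1422 ≈ 561690 px.

561690 pixels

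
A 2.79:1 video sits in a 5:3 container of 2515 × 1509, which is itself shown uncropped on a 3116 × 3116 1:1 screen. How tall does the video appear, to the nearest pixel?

First fit — 2.79:1 into 2515×1509 spans the width: 2515.00 × 901.43.
5:3 in 3116×3116: fills the width, so the intermediate becomes 3116.00 × 1869.60 — a scale of ×1.2390.
So the video's height is 901.43 × 1.2390 ≈ 1116.85.

1117 px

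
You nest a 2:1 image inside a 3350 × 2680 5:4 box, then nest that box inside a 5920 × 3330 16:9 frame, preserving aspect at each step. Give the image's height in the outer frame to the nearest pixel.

Inside the 3350×2680 canvas the image is width-limited at 3350.00 × 1675.00.
5:4 in 5920×3330: fills the height, so the intermediate becomes 4162.50 × 3330.00 — a scale of ×1.2425.
The image scales with it: height 1675.00 × 1.2425 ≈ 2081.25.

2081 px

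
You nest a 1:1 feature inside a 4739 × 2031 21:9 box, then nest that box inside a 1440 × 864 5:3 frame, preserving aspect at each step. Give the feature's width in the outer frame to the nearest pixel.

617 px

1:1 in 4739×2031: fills the height, so the feature is 2031.00 × 2031.00.
Second fit — the 21:9 canvas into 1440×864 spans the width: 1440.00 × 617.14 (×0.3039 from 4739×2031).
The feature scales with it: width 2031.00 × 0.3039 ≈ 617.14.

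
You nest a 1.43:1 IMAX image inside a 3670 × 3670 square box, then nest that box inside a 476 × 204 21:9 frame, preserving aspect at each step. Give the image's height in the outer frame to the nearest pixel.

143 px

First fit — 1.43:1 IMAX into 3670×3670 spans the width: 3670.00 × 2566.43.
Second fit — the square canvas into 476×204 spans the height: 204.00 × 204.00 (×0.0556 from 3670×3670).
Applying the same ×0.0556: 2566.43 → 142.66.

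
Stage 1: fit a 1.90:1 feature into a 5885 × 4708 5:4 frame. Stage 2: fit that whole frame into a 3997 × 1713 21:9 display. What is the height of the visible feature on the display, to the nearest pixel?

1127 px

Inside the 5885×4708 canvas the feature is width-limited at 5885.00 × 3097.37.
Second fit — the 5:4 canvas into 3997×1713 spans the height: 2141.25 × 1713.00 (×0.3638 from 5885×4708).
Applying the same ×0.3638: 3097.37 → 1126.97.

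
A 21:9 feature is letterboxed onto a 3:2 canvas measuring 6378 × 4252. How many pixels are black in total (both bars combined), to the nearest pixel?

21:9 is wider than 3:2, so it spans the full width.
Content height = 6378 × 9/21 ≈ 2733.4286 px.
4252 − 2733.4286 = 1518.5714 px of bars.
Bar area = 1518.5714 × 6378 ≈ 9685449 px.

9685449 pixels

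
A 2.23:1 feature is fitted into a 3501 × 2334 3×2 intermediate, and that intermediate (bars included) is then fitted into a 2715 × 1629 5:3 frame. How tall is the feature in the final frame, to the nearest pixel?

2.23:1 in 3501×2334: fills the width, so the feature is 3501.00 × 1569.96.
3×2 in 2715×1629: fills the height, so the intermediate becomes 2443.50 × 1629.00 — a scale of ×0.6979.
Applying the same ×0.6979: 1569.96 → 1095.74.

1096 px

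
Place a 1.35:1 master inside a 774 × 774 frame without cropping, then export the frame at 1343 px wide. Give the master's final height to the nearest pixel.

995 px

At 774×774 the master is width-limited, so height = 774 / 1.350 ≈ 573.33 px.
Scaling 774 → 1343 is ×1.7351, so the height becomes 573.33 × 1.7351 ≈ 994.81 px.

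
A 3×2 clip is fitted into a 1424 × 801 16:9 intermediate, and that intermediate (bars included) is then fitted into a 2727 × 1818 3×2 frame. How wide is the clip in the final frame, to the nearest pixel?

2301 px

Inside the 1424×801 canvas the clip is height-limited at 1201.50 × 801.00.
Second fit — the 16:9 canvas into 2727×1818 spans the width: 2727.00 × 1533.94 (×1.9150 from 1424×801).
Applying the same ×1.9150: 1201.50 → 2300.91.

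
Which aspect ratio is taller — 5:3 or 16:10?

16:10

5:3 = 1.667 and 16:10 = 1.6; 1.667 > 1.6. The smaller width-to-height ratio is the taller frame.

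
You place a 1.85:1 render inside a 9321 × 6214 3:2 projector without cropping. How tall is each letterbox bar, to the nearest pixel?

1.85:1 (1.850) > 3:2 (1.500), so the render fills the width.
Content height = 9321 / 1.850 ≈ 5038.38 px.
Black = 6214 − 5038.38 = 1175.62 px, or 587.81 per bar.

588 px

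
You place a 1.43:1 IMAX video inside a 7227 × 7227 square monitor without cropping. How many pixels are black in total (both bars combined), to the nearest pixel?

15705383 pixels

Since 1.430 > 1.000, the video is width-limited.
Content height = 7227 / 1.430 ≈ 5053.8462 px.
Leftover height: 7227 − 5053.8462 = 2173.1538 px.
Bar area = 2173.1538 × 7227 ≈ 15705383 px.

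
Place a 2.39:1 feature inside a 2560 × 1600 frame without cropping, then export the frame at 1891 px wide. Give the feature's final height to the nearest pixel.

At 2560×1600 the feature is width-limited, so height = 2560 / 2.390 ≈ 1071.13 px.
Resizing to 1891 px wide multiplies everything by 0.7387: 1071.13 → 791.21 px.

791 px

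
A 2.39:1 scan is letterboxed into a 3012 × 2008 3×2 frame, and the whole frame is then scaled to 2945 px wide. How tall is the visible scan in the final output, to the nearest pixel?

Fitted into 3012×2008, the scan spans the width; its height is 3012 / 2.390 ≈ 1260.25 px.
Scaling 3012 → 2945 is ×0.9778, so the height becomes 1260.25 × 0.9778 ≈ 1232.22 px.

1232 px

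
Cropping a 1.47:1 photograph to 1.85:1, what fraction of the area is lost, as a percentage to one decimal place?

20.5%

Going from 1.47:1 to 1.85:1 means cutting height while keeping width.
Fraction kept = (1.470)/(1.850) ≈ 79.46%, so 20.54% is lost.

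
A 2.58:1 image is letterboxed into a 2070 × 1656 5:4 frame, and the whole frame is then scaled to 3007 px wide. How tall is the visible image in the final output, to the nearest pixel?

1166 px

Fitted into 2070×1656, the image spans the width; its height is 2070 / 2.580 ≈ 802.33 px.
Scaling 2070 → 3007 is ×1.4527, so the height becomes 802.33 × 1.4527 ≈ 1165.50 px.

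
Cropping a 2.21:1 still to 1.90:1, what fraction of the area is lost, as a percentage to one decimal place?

1.90:1 is narrower than 2.21:1, so the crop keeps the full height and trims the width.
Fraction kept = (1.900)/(2.210) ≈ 85.97%, so 14.03% is lost.

14.0%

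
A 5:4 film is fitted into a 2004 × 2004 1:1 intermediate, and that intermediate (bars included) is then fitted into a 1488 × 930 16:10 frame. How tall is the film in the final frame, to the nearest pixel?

744 px

Inside the 2004×2004 canvas the film is width-limited at 2004.00 × 1603.20.
Second fit — the 1:1 canvas into 1488×930 spans the height: 930.00 × 930.00 (×0.4641 from 2004×2004).
So the film's height is 1603.20 × 0.4641 ≈ 744.00.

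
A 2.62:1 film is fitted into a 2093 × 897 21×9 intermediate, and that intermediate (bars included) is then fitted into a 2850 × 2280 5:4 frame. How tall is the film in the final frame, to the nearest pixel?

Inside the 2093×897 canvas the film is width-limited at 2093.00 × 798.85.
Second fit — the 21×9 canvas into 2850×2280 spans the width: 2850.00 × 1221.43 (×1.3617 from 2093×897).
Applying the same ×1.3617: 798.85 → 1087.79.

1088 px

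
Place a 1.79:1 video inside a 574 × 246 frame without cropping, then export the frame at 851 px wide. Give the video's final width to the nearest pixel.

In the 574×246 frame the video fills the height: width = 246 × 1.790 ≈ 440.34 px.
Resizing to 851 px wide multiplies everything by 1.4826: 440.34 → 652.84 px.

653 px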